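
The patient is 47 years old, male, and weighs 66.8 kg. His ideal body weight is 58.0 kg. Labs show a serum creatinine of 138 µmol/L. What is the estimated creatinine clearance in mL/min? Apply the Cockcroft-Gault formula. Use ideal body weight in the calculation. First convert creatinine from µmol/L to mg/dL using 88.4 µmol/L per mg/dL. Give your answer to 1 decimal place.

48.0 mL/min

SCr = 138 / 88.4 = 1.561 mg/dL
CrCl = (140 − 47) × 58 / (72 × 1.561) = 5394.0 / 112.39 ≈ 48.0 mL/min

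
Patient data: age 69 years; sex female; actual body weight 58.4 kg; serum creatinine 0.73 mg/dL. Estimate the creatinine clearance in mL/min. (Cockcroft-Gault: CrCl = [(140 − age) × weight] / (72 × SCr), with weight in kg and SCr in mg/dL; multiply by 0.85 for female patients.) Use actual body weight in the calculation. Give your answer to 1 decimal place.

CrCl = (140 − 69) × 58.4 / (72 × 0.73) × 0.85 = 4146.4 / 52.56 × 0.85 ≈ 67.1 mL/min

67.1 mL/min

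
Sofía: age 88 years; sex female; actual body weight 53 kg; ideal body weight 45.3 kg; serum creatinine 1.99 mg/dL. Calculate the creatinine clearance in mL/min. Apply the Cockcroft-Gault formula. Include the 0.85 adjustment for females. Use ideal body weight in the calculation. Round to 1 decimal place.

CrCl = (140 − 88) × 45.3 / (72 × 1.99) × 0.85 = 2355.6 / 143.28 × 0.85 ≈ 14.0 mL/min

14.0 mL/min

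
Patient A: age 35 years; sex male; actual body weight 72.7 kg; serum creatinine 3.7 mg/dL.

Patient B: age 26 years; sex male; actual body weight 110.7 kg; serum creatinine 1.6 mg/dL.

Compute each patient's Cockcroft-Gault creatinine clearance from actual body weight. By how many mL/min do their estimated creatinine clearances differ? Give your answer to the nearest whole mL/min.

81 mL/min

Patient A: CrCl = (140 − 35) × 72.7 / (72 × 3.7) = 7633.5 / 266.40 ≈ 28.7 mL/min
Patient B: CrCl = (140 − 26) × 110.7 / (72 × 1.6) = 12619.8 / 115.20 ≈ 109.5 mL/min
|28.7 − 109.5| = 80.8 mL/min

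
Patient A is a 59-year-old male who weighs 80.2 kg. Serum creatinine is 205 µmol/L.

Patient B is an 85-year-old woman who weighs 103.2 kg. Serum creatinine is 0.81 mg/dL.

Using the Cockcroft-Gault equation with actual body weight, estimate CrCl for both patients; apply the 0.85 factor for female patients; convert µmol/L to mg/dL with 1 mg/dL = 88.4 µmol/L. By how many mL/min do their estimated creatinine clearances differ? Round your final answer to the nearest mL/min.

Patient A: SCr = 205 / 88.4 = 2.319 mg/dL
Patient A: CrCl = (140 − 59) × 80.2 / (72 × 2.319) = 6496.2 / 166.97 ≈ 38.9 mL/min
Patient B: CrCl = (140 − 85) × 103.2 / (72 × 0.81) × 0.85 = 5676.0 / 58.32 × 0.85 ≈ 82.7 mL/min
|38.9 − 82.7| = 43.8 mL/min

44 mL/min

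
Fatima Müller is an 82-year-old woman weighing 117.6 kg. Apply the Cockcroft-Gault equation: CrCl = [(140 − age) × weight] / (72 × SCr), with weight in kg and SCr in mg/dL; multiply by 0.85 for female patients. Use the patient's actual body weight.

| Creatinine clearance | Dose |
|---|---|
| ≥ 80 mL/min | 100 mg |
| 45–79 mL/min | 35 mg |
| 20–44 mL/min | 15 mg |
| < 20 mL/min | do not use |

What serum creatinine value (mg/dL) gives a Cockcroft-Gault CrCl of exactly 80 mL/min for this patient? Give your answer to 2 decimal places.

1.01 mg/dL

Standard dose requires CrCl ≥ 80 mL/min.
Set (140 − 82) × 117.6 × 0.85 / (72 × SCr) = 80
SCr = (140 − 82) × 117.6 × 0.85 / (72 × 80) = 1.007 mg/dL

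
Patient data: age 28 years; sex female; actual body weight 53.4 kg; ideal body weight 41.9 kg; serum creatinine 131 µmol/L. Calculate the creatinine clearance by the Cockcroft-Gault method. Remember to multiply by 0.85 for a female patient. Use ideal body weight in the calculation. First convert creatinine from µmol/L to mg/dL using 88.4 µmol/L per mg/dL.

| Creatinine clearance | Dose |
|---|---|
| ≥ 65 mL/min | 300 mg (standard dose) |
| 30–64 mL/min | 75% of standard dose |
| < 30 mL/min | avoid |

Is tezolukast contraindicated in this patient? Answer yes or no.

no

SCr = 131 / 88.4 = 1.482 mg/dL
CrCl = (140 − 28) × 41.9 / (72 × 1.482) × 0.85 = 4692.8 / 106.70 × 0.85 ≈ 37.4 mL/min
CrCl ≈ 37 mL/min, which is ≥ 30 mL/min.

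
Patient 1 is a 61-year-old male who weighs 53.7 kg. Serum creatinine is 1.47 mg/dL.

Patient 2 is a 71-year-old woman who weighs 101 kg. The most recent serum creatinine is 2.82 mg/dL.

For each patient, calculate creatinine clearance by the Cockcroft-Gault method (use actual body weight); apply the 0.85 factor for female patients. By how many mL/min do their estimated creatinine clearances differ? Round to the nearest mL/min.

11 mL/min

Patient 1: CrCl = (140 − 61) × 53.7 / (72 × 1.47) = 4242.3 / 105.84 ≈ 40.1 mL/min
Patient 2: CrCl = (140 − 71) × 101 / (72 × 2.82) × 0.85 = 6969.0 / 203.04 × 0.85 ≈ 29.2 mL/min
|40.1 − 29.2| = 10.9 mL/min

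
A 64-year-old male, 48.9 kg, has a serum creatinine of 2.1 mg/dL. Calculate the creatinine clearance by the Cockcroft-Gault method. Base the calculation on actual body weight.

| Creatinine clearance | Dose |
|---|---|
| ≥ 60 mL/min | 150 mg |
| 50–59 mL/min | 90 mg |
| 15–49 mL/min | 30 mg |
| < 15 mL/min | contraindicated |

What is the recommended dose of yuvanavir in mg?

CrCl = (140 − 64) × 48.9 / (72 × 2.1) = 3716.4 / 151.20 ≈ 24.6 mL/min
CrCl ≈ 25 mL/min → bracket 15–49 mL/min.
Dose for this bracket: 30 mg.

30 mg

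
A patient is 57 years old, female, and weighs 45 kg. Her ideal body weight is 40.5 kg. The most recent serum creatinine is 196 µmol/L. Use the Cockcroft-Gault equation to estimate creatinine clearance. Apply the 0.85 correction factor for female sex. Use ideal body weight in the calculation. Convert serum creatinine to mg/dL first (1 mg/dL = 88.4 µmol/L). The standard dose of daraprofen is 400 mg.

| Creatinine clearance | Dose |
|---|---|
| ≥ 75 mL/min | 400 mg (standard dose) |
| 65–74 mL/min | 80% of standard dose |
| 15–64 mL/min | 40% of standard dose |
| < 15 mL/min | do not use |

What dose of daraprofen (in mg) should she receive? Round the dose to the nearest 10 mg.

SCr = 196 / 88.4 = 2.217 mg/dL
CrCl = (140 − 57) × 40.5 / (72 × 2.217) × 0.85 = 3361.5 / 159.62 × 0.85 ≈ 17.9 mL/min
CrCl ≈ 18 mL/min → bracket 15–64 mL/min.
40% of 400 mg = 160 mg

160 mg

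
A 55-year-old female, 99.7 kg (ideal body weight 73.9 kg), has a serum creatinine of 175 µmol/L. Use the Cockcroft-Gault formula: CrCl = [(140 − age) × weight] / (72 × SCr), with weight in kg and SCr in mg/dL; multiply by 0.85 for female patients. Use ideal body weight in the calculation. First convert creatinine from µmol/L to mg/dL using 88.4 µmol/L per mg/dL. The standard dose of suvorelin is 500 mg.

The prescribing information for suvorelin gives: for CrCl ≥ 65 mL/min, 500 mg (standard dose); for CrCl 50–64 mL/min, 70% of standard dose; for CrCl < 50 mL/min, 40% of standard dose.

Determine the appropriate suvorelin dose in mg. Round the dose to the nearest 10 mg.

200 mg

SCr = 175 / 88.4 = 1.98 mg/dL
CrCl = (140 − 55) × 73.9 / (72 × 1.98) × 0.85 = 6281.5 / 142.56 × 0.85 ≈ 37.5 mL/min
CrCl ≈ 37 mL/min → bracket < 50 mL/min.
40% of 500 mg = 200 mg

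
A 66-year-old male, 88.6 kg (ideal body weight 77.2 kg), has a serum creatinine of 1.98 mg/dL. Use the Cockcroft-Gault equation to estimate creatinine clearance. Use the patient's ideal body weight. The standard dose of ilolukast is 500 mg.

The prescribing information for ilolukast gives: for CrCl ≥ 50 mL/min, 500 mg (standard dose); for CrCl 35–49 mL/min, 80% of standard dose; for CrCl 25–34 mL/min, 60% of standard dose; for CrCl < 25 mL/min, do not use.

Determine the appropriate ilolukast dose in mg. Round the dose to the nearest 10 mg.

CrCl = (140 − 66) × 77.2 / (72 × 1.98) = 5712.8 / 142.56 ≈ 40.1 mL/min
CrCl ≈ 40 mL/min → bracket 35–49 mL/min.
80% of 500 mg = 400 mg

400 mg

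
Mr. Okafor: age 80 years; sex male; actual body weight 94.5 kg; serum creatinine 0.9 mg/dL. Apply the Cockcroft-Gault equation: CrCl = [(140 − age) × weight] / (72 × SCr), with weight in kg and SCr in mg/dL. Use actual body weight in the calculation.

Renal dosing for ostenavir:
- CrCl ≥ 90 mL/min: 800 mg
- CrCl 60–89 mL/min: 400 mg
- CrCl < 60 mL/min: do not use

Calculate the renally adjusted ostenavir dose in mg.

400 mg

CrCl = (140 − 80) × 94.5 / (72 × 0.9) = 5670.0 / 64.80 ≈ 87.5 mL/min
CrCl ≈ 88 mL/min → bracket 60–89 mL/min.
Dose for this bracket: 400 mg.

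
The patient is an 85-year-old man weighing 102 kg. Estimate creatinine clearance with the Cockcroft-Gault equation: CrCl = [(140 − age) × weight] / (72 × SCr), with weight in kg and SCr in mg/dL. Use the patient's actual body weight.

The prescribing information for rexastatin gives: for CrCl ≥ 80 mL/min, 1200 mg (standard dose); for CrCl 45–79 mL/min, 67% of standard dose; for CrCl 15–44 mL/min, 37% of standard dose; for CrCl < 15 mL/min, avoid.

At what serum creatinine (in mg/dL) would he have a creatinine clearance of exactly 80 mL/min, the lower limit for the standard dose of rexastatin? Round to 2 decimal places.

Standard dose requires CrCl ≥ 80 mL/min.
Set (140 − 85) × 102 / (72 × SCr) = 80
SCr = (140 − 85) × 102 / (72 × 80) = 0.974 mg/dL

0.97 mg/dL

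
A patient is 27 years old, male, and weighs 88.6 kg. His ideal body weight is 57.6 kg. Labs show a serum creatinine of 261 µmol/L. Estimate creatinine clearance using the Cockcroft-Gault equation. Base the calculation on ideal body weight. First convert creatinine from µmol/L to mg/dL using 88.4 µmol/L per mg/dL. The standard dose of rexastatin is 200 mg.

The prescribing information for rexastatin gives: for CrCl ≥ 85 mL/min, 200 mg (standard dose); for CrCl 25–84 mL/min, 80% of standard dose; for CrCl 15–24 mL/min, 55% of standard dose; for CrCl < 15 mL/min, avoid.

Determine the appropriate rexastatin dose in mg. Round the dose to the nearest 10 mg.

160 mg

SCr = 261 / 88.4 = 2.952 mg/dL
CrCl = (140 − 27) × 57.6 / (72 × 2.952) = 6508.8 / 212.54 ≈ 30.6 mL/min
CrCl ≈ 31 mL/min → bracket 25–84 mL/min.
80% of 200 mg = 160 mg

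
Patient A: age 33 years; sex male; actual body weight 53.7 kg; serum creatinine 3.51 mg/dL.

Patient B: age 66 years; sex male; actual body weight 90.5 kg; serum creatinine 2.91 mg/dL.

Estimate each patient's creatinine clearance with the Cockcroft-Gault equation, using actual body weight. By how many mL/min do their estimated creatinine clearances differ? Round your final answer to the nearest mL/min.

Patient A: CrCl = (140 − 33) × 53.7 / (72 × 3.51) = 5745.9 / 252.72 ≈ 22.7 mL/min
Patient B: CrCl = (140 − 66) × 90.5 / (72 × 2.91) = 6697.0 / 209.52 ≈ 32.0 mL/min
|22.7 − 32.0| = 9.3 mL/min

9 mL/min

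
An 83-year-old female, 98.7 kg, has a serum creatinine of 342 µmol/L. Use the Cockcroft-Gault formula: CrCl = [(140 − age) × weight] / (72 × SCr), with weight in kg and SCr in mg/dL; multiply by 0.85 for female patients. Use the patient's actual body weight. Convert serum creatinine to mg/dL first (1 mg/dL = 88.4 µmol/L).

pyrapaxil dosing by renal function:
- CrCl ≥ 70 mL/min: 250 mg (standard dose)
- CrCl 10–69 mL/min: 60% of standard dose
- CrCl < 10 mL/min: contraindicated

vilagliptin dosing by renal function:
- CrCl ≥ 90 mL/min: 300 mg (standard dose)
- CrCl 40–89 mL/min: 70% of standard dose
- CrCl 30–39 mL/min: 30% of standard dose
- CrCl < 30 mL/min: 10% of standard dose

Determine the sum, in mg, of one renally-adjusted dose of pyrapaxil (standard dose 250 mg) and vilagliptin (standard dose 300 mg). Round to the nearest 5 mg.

180 mg

SCr = 342 / 88.4 = 3.869 mg/dL
CrCl = (140 − 83) × 98.7 / (72 × 3.869) × 0.85 = 5625.9 / 278.57 × 0.85 ≈ 17.2 mL/min
CrCl ≈ 17 mL/min.
pyrapaxil: 10–69 mL/min → 60% of 250 mg = 150 mg.
vilagliptin: < 30 mL/min → 10% of 300 mg = 30 mg.
Total = 150 + 30 = 180 mg.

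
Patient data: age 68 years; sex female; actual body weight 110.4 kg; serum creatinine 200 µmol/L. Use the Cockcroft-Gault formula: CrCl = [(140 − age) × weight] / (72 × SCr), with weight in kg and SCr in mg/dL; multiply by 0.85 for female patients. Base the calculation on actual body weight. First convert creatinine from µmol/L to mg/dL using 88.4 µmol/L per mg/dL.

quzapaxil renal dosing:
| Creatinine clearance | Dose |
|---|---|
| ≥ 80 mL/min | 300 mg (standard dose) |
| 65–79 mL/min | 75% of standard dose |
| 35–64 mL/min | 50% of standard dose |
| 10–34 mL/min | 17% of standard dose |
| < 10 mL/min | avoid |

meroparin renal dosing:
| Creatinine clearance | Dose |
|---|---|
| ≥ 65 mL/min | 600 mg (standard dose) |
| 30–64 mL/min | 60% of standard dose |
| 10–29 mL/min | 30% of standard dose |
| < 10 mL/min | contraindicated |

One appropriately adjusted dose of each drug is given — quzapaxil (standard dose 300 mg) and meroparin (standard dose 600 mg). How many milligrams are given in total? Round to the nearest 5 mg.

510 mg

SCr = 200 / 88.4 = 2.262 mg/dL
CrCl = (140 − 68) × 110.4 / (72 × 2.262) × 0.85 = 7948.8 / 162.86 × 0.85 ≈ 41.5 mL/min
CrCl ≈ 41 mL/min.
quzapaxil: 35–64 mL/min → 50% of 300 mg = 150 mg.
meroparin: 30–64 mL/min → 60% of 600 mg = 360 mg.
Total = 150 + 360 = 510 mg.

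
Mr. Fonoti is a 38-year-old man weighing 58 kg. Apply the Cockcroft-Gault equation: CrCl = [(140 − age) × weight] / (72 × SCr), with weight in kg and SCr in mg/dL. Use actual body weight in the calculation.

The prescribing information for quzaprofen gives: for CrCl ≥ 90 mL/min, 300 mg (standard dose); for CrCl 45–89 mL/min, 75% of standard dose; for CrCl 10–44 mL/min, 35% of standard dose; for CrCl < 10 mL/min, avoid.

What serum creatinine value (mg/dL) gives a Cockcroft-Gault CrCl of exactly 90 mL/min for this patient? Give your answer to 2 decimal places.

0.91 mg/dL

Standard dose requires CrCl ≥ 90 mL/min.
Set (140 − 38) × 58 / (72 × SCr) = 90
SCr = (140 − 38) × 58 / (72 × 90) = 0.913 mg/dL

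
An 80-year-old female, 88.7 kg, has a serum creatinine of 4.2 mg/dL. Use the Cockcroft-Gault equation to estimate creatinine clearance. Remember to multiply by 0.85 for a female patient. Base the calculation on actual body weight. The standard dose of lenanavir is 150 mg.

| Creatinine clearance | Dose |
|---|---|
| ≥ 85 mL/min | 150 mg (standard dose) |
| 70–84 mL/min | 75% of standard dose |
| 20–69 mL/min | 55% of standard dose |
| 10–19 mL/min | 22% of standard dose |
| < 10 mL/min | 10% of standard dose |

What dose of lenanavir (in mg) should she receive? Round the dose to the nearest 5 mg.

CrCl = (140 − 80) × 88.7 / (72 × 4.2) × 0.85 = 5322.0 / 302.40 × 0.85 ≈ 15.0 mL/min
CrCl ≈ 15 mL/min → bracket 10–19 mL/min.
22% of 150 mg = 33 mg → 35 mg

35 mg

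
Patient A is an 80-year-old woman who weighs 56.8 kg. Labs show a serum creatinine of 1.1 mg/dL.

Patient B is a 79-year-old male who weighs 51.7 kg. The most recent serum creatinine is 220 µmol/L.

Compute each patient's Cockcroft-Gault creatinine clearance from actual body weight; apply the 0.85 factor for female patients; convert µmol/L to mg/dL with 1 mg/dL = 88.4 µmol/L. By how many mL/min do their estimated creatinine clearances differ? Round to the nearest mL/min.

19 mL/min

Patient A: CrCl = (140 − 80) × 56.8 / (72 × 1.1) × 0.85 = 3408.0 / 79.20 × 0.85 ≈ 36.6 mL/min
Patient B: SCr = 220 / 88.4 = 2.489 mg/dL
Patient B: CrCl = (140 − 79) × 51.7 / (72 × 2.489) = 3153.7 / 179.21 ≈ 17.6 mL/min
|36.6 − 17.6| = 19.0 mL/min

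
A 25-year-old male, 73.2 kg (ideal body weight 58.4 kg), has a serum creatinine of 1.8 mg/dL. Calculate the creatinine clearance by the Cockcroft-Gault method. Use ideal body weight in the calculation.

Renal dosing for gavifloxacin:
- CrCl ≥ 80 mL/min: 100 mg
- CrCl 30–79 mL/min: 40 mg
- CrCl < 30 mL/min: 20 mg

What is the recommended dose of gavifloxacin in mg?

CrCl = (140 − 25) × 58.4 / (72 × 1.8) = 6716.0 / 129.60 ≈ 51.8 mL/min
CrCl ≈ 52 mL/min → bracket 30–79 mL/min.
Dose for this bracket: 40 mg.

40 mg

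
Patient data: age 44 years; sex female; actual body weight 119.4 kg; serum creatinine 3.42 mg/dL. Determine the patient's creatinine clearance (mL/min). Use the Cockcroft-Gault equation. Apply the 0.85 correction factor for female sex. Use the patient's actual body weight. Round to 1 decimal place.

39.6 mL/min

CrCl = (140 − 44) × 119.4 / (72 × 3.42) × 0.85 = 11462.4 / 246.24 × 0.85 ≈ 39.6 mL/min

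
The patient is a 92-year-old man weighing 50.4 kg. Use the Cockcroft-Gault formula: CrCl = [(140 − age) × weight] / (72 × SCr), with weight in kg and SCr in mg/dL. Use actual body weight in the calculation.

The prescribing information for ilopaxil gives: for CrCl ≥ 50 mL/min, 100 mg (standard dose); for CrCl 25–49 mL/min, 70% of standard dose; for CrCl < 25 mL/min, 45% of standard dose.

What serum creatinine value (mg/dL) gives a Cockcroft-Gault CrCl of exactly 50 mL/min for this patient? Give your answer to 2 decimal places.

0.67 mg/dL

Standard dose requires CrCl ≥ 50 mL/min.
Set (140 − 92) × 50.4 / (72 × SCr) = 50
SCr = (140 − 92) × 50.4 / (72 × 50) = 0.672 mg/dL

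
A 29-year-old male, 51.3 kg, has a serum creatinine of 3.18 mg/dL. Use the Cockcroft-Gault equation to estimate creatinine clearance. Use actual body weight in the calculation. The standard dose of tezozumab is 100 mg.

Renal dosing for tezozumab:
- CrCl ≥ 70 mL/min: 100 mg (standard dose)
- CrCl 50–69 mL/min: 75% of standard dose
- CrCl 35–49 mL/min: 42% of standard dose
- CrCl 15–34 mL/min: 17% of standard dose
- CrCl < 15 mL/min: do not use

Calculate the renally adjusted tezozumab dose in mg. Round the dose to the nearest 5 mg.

15 mg

CrCl = (140 − 29) × 51.3 / (72 × 3.18) = 5694.3 / 228.96 ≈ 24.9 mL/min
CrCl ≈ 25 mL/min → bracket 15–34 mL/min.
17% of 100 mg = 17 mg → 15 mg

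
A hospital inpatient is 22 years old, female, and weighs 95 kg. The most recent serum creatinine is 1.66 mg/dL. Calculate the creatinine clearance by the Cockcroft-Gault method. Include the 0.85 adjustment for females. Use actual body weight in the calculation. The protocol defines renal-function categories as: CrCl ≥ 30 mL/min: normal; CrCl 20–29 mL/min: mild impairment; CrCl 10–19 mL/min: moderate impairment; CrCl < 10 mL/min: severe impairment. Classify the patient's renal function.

CrCl = (140 − 22) × 95 / (72 × 1.66) × 0.85 = 11210.0 / 119.52 × 0.85 ≈ 79.7 mL/min
80 mL/min falls in the 'normal' range.

normal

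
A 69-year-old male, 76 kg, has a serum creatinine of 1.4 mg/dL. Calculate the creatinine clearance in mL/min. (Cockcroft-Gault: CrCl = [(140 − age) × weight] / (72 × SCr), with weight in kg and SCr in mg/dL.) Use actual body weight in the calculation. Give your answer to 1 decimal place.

53.5 mL/min

CrCl = (140 − 69) × 76 / (72 × 1.4) = 5396.0 / 100.80 ≈ 53.5 mL/min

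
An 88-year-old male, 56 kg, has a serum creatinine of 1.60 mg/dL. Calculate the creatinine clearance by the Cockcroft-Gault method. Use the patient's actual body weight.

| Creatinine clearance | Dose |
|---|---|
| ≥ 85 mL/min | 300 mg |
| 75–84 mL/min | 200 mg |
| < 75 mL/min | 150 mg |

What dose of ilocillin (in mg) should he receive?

CrCl = (140 − 88) × 56 / (72 × 1.6) = 2912.0 / 115.20 ≈ 25.3 mL/min
CrCl ≈ 25 mL/min → bracket < 75 mL/min.
Dose for this bracket: 150 mg.

150 mg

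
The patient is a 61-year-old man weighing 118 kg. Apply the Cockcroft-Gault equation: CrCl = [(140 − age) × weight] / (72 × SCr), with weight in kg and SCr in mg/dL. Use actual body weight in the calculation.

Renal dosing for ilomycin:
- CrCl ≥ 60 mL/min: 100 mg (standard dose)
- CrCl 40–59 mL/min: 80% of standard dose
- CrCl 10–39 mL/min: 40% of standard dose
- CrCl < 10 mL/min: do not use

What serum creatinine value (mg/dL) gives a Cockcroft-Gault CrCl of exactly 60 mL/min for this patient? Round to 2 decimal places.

2.16 mg/dL

Standard dose requires CrCl ≥ 60 mL/min.
Set (140 − 61) × 118 / (72 × SCr) = 60
SCr = (140 − 61) × 118 / (72 × 60) = 2.158 mg/dL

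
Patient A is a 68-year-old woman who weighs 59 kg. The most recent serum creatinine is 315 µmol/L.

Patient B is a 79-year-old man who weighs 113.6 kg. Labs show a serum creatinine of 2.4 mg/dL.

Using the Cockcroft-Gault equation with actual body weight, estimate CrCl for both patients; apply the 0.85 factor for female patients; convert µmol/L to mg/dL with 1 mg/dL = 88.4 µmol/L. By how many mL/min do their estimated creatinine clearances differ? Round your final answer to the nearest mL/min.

26 mL/min

Patient A: SCr = 315 / 88.4 = 3.563 mg/dL
Patient A: CrCl = (140 − 68) × 59 / (72 × 3.563) × 0.85 = 4248.0 / 256.54 × 0.85 ≈ 14.1 mL/min
Patient B: CrCl = (140 − 79) × 113.6 / (72 × 2.4) = 6929.6 / 172.80 ≈ 40.1 mL/min
|14.1 − 40.1| = 26.0 mL/min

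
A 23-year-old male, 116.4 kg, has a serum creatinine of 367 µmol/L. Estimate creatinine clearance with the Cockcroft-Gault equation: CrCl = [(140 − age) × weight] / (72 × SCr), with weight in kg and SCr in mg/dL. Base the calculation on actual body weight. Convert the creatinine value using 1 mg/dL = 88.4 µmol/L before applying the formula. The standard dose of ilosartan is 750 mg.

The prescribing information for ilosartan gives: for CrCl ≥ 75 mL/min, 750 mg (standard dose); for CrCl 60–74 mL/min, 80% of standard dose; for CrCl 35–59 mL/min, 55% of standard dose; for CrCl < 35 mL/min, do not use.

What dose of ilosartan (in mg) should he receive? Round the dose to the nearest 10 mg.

SCr = 367 / 88.4 = 4.152 mg/dL
CrCl = (140 − 23) × 116.4 / (72 × 4.152) = 13618.8 / 298.94 ≈ 45.6 mL/min
CrCl ≈ 46 mL/min → bracket 35–59 mL/min.
55% of 750 mg = 412.5 mg → 410 mg

410 mg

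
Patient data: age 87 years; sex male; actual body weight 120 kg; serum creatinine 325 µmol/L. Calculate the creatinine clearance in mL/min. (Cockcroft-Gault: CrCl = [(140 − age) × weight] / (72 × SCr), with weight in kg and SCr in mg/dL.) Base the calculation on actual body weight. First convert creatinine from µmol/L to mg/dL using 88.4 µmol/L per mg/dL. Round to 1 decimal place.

SCr = 325 / 88.4 = 3.676 mg/dL
CrCl = (140 − 87) × 120 / (72 × 3.676) = 6360.0 / 264.67 ≈ 24.0 mL/min

24.0 mL/min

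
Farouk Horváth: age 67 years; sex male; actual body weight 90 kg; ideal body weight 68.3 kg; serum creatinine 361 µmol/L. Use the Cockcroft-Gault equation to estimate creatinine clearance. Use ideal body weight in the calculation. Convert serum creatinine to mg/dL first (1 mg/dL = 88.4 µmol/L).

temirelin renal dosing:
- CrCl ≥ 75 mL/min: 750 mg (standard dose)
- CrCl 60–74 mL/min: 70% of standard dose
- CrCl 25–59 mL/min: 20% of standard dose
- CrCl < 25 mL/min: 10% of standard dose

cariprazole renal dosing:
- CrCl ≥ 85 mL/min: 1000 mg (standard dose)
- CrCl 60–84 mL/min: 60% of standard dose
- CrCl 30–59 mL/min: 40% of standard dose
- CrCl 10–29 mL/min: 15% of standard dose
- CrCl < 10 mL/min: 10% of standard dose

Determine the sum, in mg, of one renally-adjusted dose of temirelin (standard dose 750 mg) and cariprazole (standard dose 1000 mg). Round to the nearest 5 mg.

225 mg

SCr = 361 / 88.4 = 4.084 mg/dL
CrCl = (140 − 67) × 68.3 / (72 × 4.084) = 4985.9 / 294.05 ≈ 17.0 mL/min
CrCl ≈ 17 mL/min.
temirelin: < 25 mL/min → 10% of 750 mg = 75 mg.
cariprazole: 10–29 mL/min → 15% of 1000 mg = 150 mg.
Total = 75 + 150 = 225 mg.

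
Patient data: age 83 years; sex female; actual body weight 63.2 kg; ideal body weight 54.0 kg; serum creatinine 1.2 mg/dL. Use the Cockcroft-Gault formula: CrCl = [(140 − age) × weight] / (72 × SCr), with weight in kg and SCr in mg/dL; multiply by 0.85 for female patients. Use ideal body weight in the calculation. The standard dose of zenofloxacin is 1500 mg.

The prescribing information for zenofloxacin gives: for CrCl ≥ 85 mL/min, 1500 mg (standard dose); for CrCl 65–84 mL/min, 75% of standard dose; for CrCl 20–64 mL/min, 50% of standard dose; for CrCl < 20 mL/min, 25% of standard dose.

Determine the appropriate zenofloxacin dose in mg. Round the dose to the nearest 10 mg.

750 mg

CrCl = (140 − 83) × 54 / (72 × 1.2) × 0.85 = 3078.0 / 86.40 × 0.85 ≈ 30.3 mL/min
CrCl ≈ 30 mL/min → bracket 20–64 mL/min.
50% of 1500 mg = 750 mg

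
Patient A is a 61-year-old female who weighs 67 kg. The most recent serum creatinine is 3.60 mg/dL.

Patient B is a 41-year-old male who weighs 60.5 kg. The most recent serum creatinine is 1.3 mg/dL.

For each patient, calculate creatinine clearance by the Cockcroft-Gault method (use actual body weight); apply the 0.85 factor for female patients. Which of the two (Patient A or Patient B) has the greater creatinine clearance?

Patient A: CrCl = (140 − 61) × 67 / (72 × 3.6) × 0.85 = 5293.0 / 259.20 × 0.85 ≈ 17.4 mL/min
Patient B: CrCl = (140 − 41) × 60.5 / (72 × 1.3) = 5989.5 / 93.60 ≈ 64.0 mL/min
17.4 vs 64.0 mL/min → Patient B is higher.

Patient B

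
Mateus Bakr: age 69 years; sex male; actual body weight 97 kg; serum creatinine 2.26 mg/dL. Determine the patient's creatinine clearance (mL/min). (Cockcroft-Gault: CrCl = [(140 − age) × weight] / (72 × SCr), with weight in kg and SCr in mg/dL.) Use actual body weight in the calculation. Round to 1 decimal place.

42.3 mL/min

CrCl = (140 − 69) × 97 / (72 × 2.26) = 6887.0 / 162.72 ≈ 42.3 mL/min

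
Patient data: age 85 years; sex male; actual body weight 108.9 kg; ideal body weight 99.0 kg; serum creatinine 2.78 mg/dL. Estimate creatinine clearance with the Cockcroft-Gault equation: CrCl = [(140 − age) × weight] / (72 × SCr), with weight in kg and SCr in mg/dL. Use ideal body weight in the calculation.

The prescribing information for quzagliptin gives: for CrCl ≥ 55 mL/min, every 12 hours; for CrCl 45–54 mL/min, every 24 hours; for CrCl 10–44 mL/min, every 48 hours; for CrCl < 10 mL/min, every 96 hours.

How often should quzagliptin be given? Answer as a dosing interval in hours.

every 48 hours

CrCl = (140 − 85) × 99 / (72 × 2.78) = 5445.0 / 200.16 ≈ 27.2 mL/min
CrCl ≈ 27 mL/min → bracket 10–44 mL/min → every 48 hours.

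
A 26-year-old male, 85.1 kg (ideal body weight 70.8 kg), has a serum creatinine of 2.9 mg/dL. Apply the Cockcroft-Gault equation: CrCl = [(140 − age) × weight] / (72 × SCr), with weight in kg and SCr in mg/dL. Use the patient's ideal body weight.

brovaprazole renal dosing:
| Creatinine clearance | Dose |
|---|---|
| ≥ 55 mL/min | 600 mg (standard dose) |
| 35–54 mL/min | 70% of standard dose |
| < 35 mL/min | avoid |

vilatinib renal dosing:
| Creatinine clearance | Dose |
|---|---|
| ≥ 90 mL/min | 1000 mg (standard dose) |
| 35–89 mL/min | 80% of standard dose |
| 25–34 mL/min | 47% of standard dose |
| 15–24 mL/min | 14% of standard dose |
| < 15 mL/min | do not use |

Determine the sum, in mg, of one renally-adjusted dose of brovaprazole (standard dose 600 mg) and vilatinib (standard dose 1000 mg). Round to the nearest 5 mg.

1220 mg

CrCl = (140 − 26) × 70.8 / (72 × 2.9) = 8071.2 / 208.80 ≈ 38.7 mL/min
CrCl ≈ 39 mL/min.
brovaprazole: 35–54 mL/min → 70% of 600 mg = 420 mg.
vilatinib: 35–89 mL/min → 80% of 1000 mg = 800 mg.
Total = 420 + 800 = 1220 mg.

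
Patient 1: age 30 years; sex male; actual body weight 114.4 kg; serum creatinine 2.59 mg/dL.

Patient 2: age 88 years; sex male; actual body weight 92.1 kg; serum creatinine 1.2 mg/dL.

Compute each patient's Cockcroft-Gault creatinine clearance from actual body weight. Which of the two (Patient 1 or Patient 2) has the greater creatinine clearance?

Patient 1

Patient 1: CrCl = (140 − 30) × 114.4 / (72 × 2.59) = 12584.0 / 186.48 ≈ 67.5 mL/min
Patient 2: CrCl = (140 − 88) × 92.1 / (72 × 1.2) = 4789.2 / 86.40 ≈ 55.4 mL/min
67.5 vs 55.4 mL/min → Patient 1 is higher.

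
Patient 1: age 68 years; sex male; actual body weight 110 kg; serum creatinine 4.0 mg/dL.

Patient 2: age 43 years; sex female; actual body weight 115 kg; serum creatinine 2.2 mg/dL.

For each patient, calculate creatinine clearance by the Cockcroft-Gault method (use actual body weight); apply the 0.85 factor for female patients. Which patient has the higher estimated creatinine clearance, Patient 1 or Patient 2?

Patient 1: CrCl = (140 − 68) × 110 / (72 × 4) = 7920.0 / 288.00 ≈ 27.5 mL/min
Patient 2: CrCl = (140 − 43) × 115 / (72 × 2.2) × 0.85 = 11155.0 / 158.40 × 0.85 ≈ 59.9 mL/min
27.5 vs 59.9 mL/min → Patient 2 is higher.

Patient 2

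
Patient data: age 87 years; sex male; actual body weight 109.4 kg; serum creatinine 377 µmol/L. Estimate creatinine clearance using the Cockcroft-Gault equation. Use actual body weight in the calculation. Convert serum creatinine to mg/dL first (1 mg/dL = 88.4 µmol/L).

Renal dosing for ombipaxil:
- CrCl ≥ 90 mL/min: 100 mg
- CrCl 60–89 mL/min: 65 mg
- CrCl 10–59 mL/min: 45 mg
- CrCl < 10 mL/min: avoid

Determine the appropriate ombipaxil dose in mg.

45 mg

SCr = 377 / 88.4 = 4.265 mg/dL
CrCl = (140 − 87) × 109.4 / (72 × 4.265) = 5798.2 / 307.08 ≈ 18.9 mL/min
CrCl ≈ 19 mL/min → bracket 10–59 mL/min.
Dose for this bracket: 45 mg.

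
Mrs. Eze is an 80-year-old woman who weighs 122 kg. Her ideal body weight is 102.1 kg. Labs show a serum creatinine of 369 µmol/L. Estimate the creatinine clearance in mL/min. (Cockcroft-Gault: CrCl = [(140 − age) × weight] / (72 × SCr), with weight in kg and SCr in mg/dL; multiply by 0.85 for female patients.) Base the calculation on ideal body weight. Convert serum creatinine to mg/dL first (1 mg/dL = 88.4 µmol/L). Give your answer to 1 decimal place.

SCr = 369 / 88.4 = 4.174 mg/dL
CrCl = (140 − 80) × 102.1 / (72 × 4.174) × 0.85 = 6126.0 / 300.53 × 0.85 ≈ 17.3 mL/min

17.3 mL/min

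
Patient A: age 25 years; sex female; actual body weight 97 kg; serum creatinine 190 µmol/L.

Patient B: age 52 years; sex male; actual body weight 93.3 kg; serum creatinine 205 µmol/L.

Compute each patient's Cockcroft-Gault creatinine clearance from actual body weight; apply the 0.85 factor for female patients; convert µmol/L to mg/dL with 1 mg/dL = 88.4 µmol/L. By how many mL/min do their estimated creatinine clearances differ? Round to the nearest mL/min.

12 mL/min

Patient A: SCr = 190 / 88.4 = 2.149 mg/dL
Patient A: CrCl = (140 − 25) × 97 / (72 × 2.149) × 0.85 = 11155.0 / 154.73 × 0.85 ≈ 61.3 mL/min
Patient B: SCr = 205 / 88.4 = 2.319 mg/dL
Patient B: CrCl = (140 − 52) × 93.3 / (72 × 2.319) = 8210.4 / 166.97 ≈ 49.2 mL/min
|61.3 − 49.2| = 12.1 mL/min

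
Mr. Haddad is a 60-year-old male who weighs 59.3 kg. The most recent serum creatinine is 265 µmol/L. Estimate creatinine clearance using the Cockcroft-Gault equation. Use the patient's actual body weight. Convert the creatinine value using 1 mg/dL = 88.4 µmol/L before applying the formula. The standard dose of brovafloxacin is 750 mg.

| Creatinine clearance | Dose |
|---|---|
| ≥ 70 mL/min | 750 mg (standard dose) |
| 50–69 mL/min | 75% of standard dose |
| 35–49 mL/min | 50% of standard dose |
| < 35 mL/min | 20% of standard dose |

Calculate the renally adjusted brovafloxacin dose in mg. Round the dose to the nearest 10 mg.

150 mg

SCr = 265 / 88.4 = 2.998 mg/dL
CrCl = (140 − 60) × 59.3 / (72 × 2.998) = 4744.0 / 215.86 ≈ 22.0 mL/min
CrCl ≈ 22 mL/min → bracket < 35 mL/min.
20% of 750 mg = 150 mg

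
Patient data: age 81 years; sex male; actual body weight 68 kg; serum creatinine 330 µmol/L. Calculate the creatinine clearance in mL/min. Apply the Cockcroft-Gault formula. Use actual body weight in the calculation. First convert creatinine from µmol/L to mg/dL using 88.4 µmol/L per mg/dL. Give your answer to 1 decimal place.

SCr = 330 / 88.4 = 3.733 mg/dL
CrCl = (140 − 81) × 68 / (72 × 3.733) = 4012.0 / 268.78 ≈ 14.9 mL/min

14.9 mL/min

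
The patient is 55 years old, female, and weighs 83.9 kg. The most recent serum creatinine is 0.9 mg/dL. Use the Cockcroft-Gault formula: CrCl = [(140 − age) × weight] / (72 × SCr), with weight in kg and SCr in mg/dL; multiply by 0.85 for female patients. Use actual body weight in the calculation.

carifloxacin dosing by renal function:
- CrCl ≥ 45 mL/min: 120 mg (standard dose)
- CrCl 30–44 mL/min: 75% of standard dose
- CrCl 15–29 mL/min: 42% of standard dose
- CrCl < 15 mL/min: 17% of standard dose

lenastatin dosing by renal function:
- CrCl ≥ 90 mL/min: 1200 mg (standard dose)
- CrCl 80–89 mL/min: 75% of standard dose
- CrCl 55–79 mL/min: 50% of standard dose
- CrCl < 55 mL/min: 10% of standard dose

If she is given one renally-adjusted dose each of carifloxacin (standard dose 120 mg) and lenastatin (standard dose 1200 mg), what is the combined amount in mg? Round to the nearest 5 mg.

CrCl = (140 − 55) × 83.9 / (72 × 0.9) × 0.85 = 7131.5 / 64.80 × 0.85 ≈ 93.5 mL/min
CrCl ≈ 94 mL/min.
carifloxacin: ≥ 45 mL/min → 100% of 120 mg = 120 mg.
lenastatin: ≥ 90 mL/min → 100% of 1200 mg = 1200 mg.
Total = 120 + 1200 = 1320 mg.

1320 mg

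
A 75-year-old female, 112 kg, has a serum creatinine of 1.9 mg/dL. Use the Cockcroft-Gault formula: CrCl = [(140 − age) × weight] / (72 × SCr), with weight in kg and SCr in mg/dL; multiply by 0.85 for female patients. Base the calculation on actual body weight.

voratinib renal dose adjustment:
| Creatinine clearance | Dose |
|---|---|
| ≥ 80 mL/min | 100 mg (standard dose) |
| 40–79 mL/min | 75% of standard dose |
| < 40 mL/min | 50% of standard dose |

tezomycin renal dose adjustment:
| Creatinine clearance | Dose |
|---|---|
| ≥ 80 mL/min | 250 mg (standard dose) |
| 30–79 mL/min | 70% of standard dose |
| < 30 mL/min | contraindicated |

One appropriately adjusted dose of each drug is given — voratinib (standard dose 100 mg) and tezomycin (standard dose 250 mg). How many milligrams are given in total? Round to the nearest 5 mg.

CrCl = (140 − 75) × 112 / (72 × 1.9) × 0.85 = 7280.0 / 136.80 × 0.85 ≈ 45.2 mL/min
CrCl ≈ 45 mL/min.
voratinib: 40–79 mL/min → 75% of 100 mg = 75 mg.
tezomycin: 30–79 mL/min → 70% of 250 mg = 175 mg.
Total = 75 + 175 = 250 mg.

250 mg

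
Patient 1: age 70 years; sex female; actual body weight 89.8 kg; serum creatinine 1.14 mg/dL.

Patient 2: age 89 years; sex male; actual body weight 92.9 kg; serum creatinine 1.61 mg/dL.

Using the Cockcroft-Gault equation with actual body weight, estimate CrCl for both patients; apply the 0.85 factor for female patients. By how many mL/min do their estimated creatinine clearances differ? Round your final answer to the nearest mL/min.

Patient 1: CrCl = (140 − 70) × 89.8 / (72 × 1.14) × 0.85 = 6286.0 / 82.08 × 0.85 ≈ 65.1 mL/min
Patient 2: CrCl = (140 − 89) × 92.9 / (72 × 1.61) = 4737.9 / 115.92 ≈ 40.9 mL/min
|65.1 − 40.9| = 24.2 mL/min

24 mL/min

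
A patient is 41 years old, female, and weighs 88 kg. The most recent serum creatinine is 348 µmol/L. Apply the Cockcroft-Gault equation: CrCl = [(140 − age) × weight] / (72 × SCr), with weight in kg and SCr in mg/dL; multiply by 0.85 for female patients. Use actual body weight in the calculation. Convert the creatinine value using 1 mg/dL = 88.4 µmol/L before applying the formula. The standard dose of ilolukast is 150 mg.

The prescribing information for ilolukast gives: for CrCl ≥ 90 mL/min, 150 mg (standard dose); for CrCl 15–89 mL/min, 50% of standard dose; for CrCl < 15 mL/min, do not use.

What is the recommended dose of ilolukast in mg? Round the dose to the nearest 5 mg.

SCr = 348 / 88.4 = 3.937 mg/dL
CrCl = (140 − 41) × 88 / (72 × 3.937) × 0.85 = 8712.0 / 283.46 × 0.85 ≈ 26.1 mL/min
CrCl ≈ 26 mL/min → bracket 15–89 mL/min.
50% of 150 mg = 75 mg

75 mg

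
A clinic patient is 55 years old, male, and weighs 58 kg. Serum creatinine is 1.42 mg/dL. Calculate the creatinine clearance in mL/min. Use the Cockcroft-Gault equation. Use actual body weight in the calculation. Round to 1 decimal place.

48.2 mL/min

CrCl = (140 − 55) × 58 / (72 × 1.42) = 4930.0 / 102.24 ≈ 48.2 mL/min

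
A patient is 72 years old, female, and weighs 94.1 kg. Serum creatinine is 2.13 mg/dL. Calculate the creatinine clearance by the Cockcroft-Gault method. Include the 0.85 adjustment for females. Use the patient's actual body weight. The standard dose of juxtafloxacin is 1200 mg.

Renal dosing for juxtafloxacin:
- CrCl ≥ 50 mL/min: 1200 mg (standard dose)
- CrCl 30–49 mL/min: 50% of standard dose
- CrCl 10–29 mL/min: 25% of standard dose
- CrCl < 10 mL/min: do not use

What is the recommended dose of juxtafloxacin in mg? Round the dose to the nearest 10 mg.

CrCl = (140 − 72) × 94.1 / (72 × 2.13) × 0.85 = 6398.8 / 153.36 × 0.85 ≈ 35.5 mL/min
CrCl ≈ 35 mL/min → bracket 30–49 mL/min.
50% of 1200 mg = 600 mg

600 mg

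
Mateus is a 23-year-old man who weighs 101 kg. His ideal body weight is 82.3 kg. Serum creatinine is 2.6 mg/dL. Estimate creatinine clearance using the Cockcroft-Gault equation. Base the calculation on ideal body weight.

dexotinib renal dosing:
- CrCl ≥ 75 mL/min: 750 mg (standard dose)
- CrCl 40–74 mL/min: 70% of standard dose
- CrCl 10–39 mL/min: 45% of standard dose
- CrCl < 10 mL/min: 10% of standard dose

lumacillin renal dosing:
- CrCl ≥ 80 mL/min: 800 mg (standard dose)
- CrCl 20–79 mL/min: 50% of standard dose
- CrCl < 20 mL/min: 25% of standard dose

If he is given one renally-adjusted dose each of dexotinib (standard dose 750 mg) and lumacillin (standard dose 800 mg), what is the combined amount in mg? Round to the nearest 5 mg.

925 mg

CrCl = (140 − 23) × 82.3 / (72 × 2.6) = 9629.1 / 187.20 ≈ 51.4 mL/min
CrCl ≈ 51 mL/min.
dexotinib: 40–74 mL/min → 70% of 750 mg = 525 mg.
lumacillin: 20–79 mL/min → 50% of 800 mg = 400 mg.
Total = 525 + 400 = 925 mg.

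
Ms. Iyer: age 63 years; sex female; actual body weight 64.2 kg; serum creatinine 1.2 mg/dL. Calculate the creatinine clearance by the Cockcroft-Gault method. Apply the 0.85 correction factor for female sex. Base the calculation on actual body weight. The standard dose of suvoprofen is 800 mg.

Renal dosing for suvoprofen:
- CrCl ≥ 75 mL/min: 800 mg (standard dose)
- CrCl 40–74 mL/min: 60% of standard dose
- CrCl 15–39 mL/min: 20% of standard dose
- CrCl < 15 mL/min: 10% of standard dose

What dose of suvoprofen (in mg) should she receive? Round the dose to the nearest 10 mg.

CrCl = (140 − 63) × 64.2 / (72 × 1.2) × 0.85 = 4943.4 / 86.40 × 0.85 ≈ 48.6 mL/min
CrCl ≈ 49 mL/min → bracket 40–74 mL/min.
60% of 800 mg = 480 mg

480 mg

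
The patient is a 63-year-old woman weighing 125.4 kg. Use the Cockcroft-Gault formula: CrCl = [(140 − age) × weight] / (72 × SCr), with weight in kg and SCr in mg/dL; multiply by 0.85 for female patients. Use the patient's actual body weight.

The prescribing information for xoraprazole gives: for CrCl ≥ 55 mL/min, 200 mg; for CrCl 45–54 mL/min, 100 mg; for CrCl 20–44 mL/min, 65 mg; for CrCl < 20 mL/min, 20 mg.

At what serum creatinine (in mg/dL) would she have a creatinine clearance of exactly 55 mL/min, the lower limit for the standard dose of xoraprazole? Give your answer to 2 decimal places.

Standard dose requires CrCl ≥ 55 mL/min.
Set (140 − 63) × 125.4 × 0.85 / (72 × SCr) = 55
SCr = (140 − 63) × 125.4 × 0.85 / (72 × 55) = 2.073 mg/dL

2.07 mg/dL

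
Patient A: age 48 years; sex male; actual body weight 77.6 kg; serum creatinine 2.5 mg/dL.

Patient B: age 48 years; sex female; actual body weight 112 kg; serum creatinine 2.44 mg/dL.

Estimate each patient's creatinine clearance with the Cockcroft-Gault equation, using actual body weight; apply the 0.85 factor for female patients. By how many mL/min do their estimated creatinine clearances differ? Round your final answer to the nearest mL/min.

10 mL/min

Patient A: CrCl = (140 − 48) × 77.6 / (72 × 2.5) = 7139.2 / 180.00 ≈ 39.7 mL/min
Patient B: CrCl = (140 − 48) × 112 / (72 × 2.44) × 0.85 = 10304.0 / 175.68 × 0.85 ≈ 49.9 mL/min
|39.7 − 49.9| = 10.2 mL/min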